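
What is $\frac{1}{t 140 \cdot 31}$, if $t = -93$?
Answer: $- \frac{1}{403620} \approx -2.4776 \cdot 10^{-6}$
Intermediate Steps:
$\frac{1}{t 140 \cdot 31} = \frac{1}{\left(-93\right) 140 \cdot 31} = \frac{1}{\left(-13020\right) 31} = \frac{1}{-403620} = - \frac{1}{403620}$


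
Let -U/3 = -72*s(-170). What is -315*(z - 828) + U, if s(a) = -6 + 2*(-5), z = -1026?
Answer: 580554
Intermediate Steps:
s(a) = -16 (s(a) = -6 - 10 = -16)
U = -3456 (U = -(-216)*(-16) = -3*1152 = -3456)
-315*(z - 828) + U = -315*(-1026 - 828) - 3456 = -315*(-1854) - 3456 = 584010 - 3456 = 580554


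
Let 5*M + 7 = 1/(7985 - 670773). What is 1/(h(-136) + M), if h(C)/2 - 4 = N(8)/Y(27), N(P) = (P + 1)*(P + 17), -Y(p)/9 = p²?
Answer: 2415862260/15778993187 ≈ 0.15311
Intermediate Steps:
Y(p) = -9*p²
M = -4639517/3313940 (M = -7/5 + 1/(5*(7985 - 670773)) = -7/5 + (⅕)/(-662788) = -7/5 + (⅕)*(-1/662788) = -7/5 - 1/3313940 = -4639517/3313940 ≈ -1.4000)
N(P) = (1 + P)*(17 + P)
h(C) = 5782/729 (h(C) = 8 + 2*((17 + 8² + 18*8)/((-9*27²))) = 8 + 2*((17 + 64 + 144)/((-9*729))) = 8 + 2*(225/(-6561)) = 8 + 2*(225*(-1/6561)) = 8 + 2*(-25/729) = 8 - 50/729 = 5782/729)
1/(h(-136) + M) = 1/(5782/729 - 4639517/3313940) = 1/(15778993187/2415862260) = 2415862260/15778993187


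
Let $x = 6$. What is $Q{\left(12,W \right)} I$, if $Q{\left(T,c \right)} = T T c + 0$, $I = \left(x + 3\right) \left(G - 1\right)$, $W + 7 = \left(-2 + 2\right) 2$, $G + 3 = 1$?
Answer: $27216$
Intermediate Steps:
$G = -2$ ($G = -3 + 1 = -2$)
$W = -7$ ($W = -7 + \left(-2 + 2\right) 2 = -7 + 0 \cdot 2 = -7 + 0 = -7$)
$I = -27$ ($I = \left(6 + 3\right) \left(-2 - 1\right) = 9 \left(-3\right) = -27$)
$Q{\left(T,c \right)} = c T^{2}$ ($Q{\left(T,c \right)} = T^{2} c + 0 = c T^{2} + 0 = c T^{2}$)
$Q{\left(12,W \right)} I = - 7 \cdot 12^{2} \left(-27\right) = \left(-7\right) 144 \left(-27\right) = \left(-1008\right) \left(-27\right) = 27216$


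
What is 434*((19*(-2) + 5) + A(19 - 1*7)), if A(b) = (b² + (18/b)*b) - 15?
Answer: 49476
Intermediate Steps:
A(b) = 3 + b² (A(b) = (b² + 18) - 15 = (18 + b²) - 15 = 3 + b²)
434*((19*(-2) + 5) + A(19 - 1*7)) = 434*((19*(-2) + 5) + (3 + (19 - 1*7)²)) = 434*((-38 + 5) + (3 + (19 - 7)²)) = 434*(-33 + (3 + 12²)) = 434*(-33 + (3 + 144)) = 434*(-33 + 147) = 434*114 = 49476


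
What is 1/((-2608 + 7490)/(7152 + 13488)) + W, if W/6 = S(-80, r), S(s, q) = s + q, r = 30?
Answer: -721980/2441 ≈ -295.77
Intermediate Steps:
S(s, q) = q + s
W = -300 (W = 6*(30 - 80) = 6*(-50) = -300)
1/((-2608 + 7490)/(7152 + 13488)) + W = 1/((-2608 + 7490)/(7152 + 13488)) - 300 = 1/(4882/20640) - 300 = 1/(4882*(1/20640)) - 300 = 1/(2441/10320) - 300 = 10320/2441 - 300 = -721980/2441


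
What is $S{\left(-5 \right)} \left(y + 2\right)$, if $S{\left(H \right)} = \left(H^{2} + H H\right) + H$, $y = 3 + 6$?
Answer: $495$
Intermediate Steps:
$y = 9$
$S{\left(H \right)} = H + 2 H^{2}$ ($S{\left(H \right)} = \left(H^{2} + H^{2}\right) + H = 2 H^{2} + H = H + 2 H^{2}$)
$S{\left(-5 \right)} \left(y + 2\right) = - 5 \left(1 + 2 \left(-5\right)\right) \left(9 + 2\right) = - 5 \left(1 - 10\right) 11 = \left(-5\right) \left(-9\right) 11 = 45 \cdot 11 = 495$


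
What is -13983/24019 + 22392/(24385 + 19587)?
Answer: -19256757/264040867 ≈ -0.072931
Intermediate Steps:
-13983/24019 + 22392/(24385 + 19587) = -13983*1/24019 + 22392/43972 = -13983/24019 + 22392*(1/43972) = -13983/24019 + 5598/10993 = -19256757/264040867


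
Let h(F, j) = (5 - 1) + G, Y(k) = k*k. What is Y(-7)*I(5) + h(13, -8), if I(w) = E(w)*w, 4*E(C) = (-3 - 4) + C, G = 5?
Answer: -227/2 ≈ -113.50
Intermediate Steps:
Y(k) = k**2
E(C) = -7/4 + C/4 (E(C) = ((-3 - 4) + C)/4 = (-7 + C)/4 = -7/4 + C/4)
h(F, j) = 9 (h(F, j) = (5 - 1) + 5 = 4 + 5 = 9)
I(w) = w*(-7/4 + w/4) (I(w) = (-7/4 + w/4)*w = w*(-7/4 + w/4))
Y(-7)*I(5) + h(13, -8) = (-7)**2*((1/4)*5*(-7 + 5)) + 9 = 49*((1/4)*5*(-2)) + 9 = 49*(-5/2) + 9 = -245/2 + 9 = -227/2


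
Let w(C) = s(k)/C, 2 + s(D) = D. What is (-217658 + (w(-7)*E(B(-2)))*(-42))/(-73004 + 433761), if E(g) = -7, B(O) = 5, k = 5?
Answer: -217784/360757 ≈ -0.60369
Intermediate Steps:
s(D) = -2 + D
w(C) = 3/C (w(C) = (-2 + 5)/C = 3/C)
(-217658 + (w(-7)*E(B(-2)))*(-42))/(-73004 + 433761) = (-217658 + ((3/(-7))*(-7))*(-42))/(-73004 + 433761) = (-217658 + ((3*(-⅐))*(-7))*(-42))/360757 = (-217658 - 3/7*(-7)*(-42))*(1/360757) = (-217658 + 3*(-42))*(1/360757) = (-217658 - 126)*(1/360757) = -217784*1/360757 = -217784/360757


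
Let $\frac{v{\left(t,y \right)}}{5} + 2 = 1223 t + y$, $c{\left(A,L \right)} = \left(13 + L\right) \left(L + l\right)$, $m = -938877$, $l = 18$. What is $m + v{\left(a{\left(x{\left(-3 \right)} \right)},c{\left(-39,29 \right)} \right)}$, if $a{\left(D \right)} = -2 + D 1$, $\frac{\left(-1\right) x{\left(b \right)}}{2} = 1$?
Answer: $-953477$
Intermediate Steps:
$x{\left(b \right)} = -2$ ($x{\left(b \right)} = \left(-2\right) 1 = -2$)
$a{\left(D \right)} = -2 + D$
$c{\left(A,L \right)} = \left(13 + L\right) \left(18 + L\right)$ ($c{\left(A,L \right)} = \left(13 + L\right) \left(L + 18\right) = \left(13 + L\right) \left(18 + L\right)$)
$v{\left(t,y \right)} = -10 + 5 y + 6115 t$ ($v{\left(t,y \right)} = -10 + 5 \left(1223 t + y\right) = -10 + 5 \left(y + 1223 t\right) = -10 + \left(5 y + 6115 t\right) = -10 + 5 y + 6115 t$)
$m + v{\left(a{\left(x{\left(-3 \right)} \right)},c{\left(-39,29 \right)} \right)} = -938877 + \left(-10 + 5 \left(234 + 29^{2} + 31 \cdot 29\right) + 6115 \left(-2 - 2\right)\right) = -938877 + \left(-10 + 5 \left(234 + 841 + 899\right) + 6115 \left(-4\right)\right) = -938877 - 14600 = -953477$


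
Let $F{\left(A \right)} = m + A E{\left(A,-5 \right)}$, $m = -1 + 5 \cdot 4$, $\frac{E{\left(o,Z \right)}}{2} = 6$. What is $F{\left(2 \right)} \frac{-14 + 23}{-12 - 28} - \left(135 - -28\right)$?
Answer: $- \frac{6907}{40} \approx -172.68$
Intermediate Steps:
$E{\left(o,Z \right)} = 12$ ($E{\left(o,Z \right)} = 2 \cdot 6 = 12$)
$m = 19$ ($m = -1 + 20 = 19$)
$F{\left(A \right)} = 19 + 12 A$ ($F{\left(A \right)} = 19 + A 12 = 19 + 12 A$)
$F{\left(2 \right)} \frac{-14 + 23}{-12 - 28} - \left(135 - -28\right) = \left(19 + 12 \cdot 2\right) \frac{-14 + 23}{-12 - 28} - \left(135 - -28\right) = \left(19 + 24\right) \frac{9}{-40} - \left(135 + 28\right) = 43 \cdot 9 \left(- \frac{1}{40}\right) - 163 = 43 \left(- \frac{9}{40}\right) - 163 = - \frac{387}{40} - 163 = - \frac{6907}{40}$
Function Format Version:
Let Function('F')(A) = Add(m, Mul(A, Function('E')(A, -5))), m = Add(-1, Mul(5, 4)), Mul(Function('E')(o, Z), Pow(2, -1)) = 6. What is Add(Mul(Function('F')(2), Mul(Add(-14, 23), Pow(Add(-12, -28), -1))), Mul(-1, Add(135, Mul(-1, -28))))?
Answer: Rational(-6907, 40) ≈ -172.68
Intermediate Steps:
Function('E')(o, Z) = 12 (Function('E')(o, Z) = Mul(2, 6) = 12)
m = 19 (m = Add(-1, 20) = 19)
Function('F')(A) = Add(19, Mul(12, A)) (Function('F')(A) = Add(19, Mul(A, 12)) = Add(19, Mul(12, A)))
Add(Mul(Function('F')(2), Mul(Add(-14, 23), Pow(Add(-12, -28), -1))), Mul(-1, Add(135, Mul(-1, -28)))) = Add(Mul(Add(19, Mul(12, 2)), Mul(Add(-14, 23), Pow(Add(-12, -28), -1))), Mul(-1, Add(135, Mul(-1, -28)))) = Add(Mul(Add(19, 24), Mul(9, Pow(-40, -1))), Mul(-1, Add(135, 28))) = Add(Mul(43, Mul(9, Rational(-1, 40))), Mul(-1, 163)) = Add(Mul(43, Rational(-9, 40)), -163) = Add(Rational(-387, 40), -163) = Rational(-6907, 40)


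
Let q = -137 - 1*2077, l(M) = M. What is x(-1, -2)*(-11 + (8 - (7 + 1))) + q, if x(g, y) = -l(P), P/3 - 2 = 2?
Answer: -2082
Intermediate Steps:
P = 12 (P = 6 + 3*2 = 6 + 6 = 12)
x(g, y) = -12 (x(g, y) = -1*12 = -12)
q = -2214 (q = -137 - 2077 = -2214)
x(-1, -2)*(-11 + (8 - (7 + 1))) + q = -12*(-11 + (8 - (7 + 1))) - 2214 = -12*(-11 + (8 - 1*8)) - 2214 = -12*(-11 + (8 - 8)) - 2214 = -12*(-11 + 0) - 2214 = -12*(-11) - 2214 = 132 - 2214 = -2082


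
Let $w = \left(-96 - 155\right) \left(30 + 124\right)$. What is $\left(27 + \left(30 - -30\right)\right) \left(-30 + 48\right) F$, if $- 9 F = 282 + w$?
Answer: $6676728$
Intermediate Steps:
$w = -38654$ ($w = \left(-251\right) 154 = -38654$)
$F = \frac{38372}{9}$ ($F = - \frac{282 - 38654}{9} = \left(- \frac{1}{9}\right) \left(-38372\right) = \frac{38372}{9} \approx 4263.6$)
$\left(27 + \left(30 - -30\right)\right) \left(-30 + 48\right) F = \left(27 + \left(30 - -30\right)\right) \left(-30 + 48\right) \frac{38372}{9} = \left(27 + \left(30 + 30\right)\right) 18 \cdot \frac{38372}{9} = \left(27 + 60\right) 18 \cdot \frac{38372}{9} = 87 \cdot 18 \cdot \frac{38372}{9} = 1566 \cdot \frac{38372}{9} = 6676728$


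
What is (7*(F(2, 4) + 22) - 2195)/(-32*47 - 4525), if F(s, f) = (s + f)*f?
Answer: 1873/6029 ≈ 0.31067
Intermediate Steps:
F(s, f) = f*(f + s) (F(s, f) = (f + s)*f = f*(f + s))
(7*(F(2, 4) + 22) - 2195)/(-32*47 - 4525) = (7*(4*(4 + 2) + 22) - 2195)/(-32*47 - 4525) = (7*(4*6 + 22) - 2195)/(-1504 - 4525) = (7*(24 + 22) - 2195)/(-6029) = (7*46 - 2195)*(-1/6029) = (322 - 2195)*(-1/6029) = -1873*(-1/6029) = 1873/6029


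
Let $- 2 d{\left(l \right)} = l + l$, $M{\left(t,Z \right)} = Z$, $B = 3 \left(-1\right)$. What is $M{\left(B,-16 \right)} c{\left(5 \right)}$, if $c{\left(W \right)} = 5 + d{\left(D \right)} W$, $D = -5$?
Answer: $-480$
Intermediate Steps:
$B = -3$
$d{\left(l \right)} = - l$ ($d{\left(l \right)} = - \frac{l + l}{2} = - \frac{2 l}{2} = - l$)
$c{\left(W \right)} = 5 + 5 W$ ($c{\left(W \right)} = 5 + \left(-1\right) \left(-5\right) W = 5 + 5 W$)
$M{\left(B,-16 \right)} c{\left(5 \right)} = - 16 \left(5 + 5 \cdot 5\right) = - 16 \left(5 + 25\right) = \left(-16\right) 30 = -480$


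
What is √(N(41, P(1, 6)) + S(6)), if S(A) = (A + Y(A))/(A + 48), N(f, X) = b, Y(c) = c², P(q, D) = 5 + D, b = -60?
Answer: I*√533/3 ≈ 7.6956*I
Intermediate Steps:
N(f, X) = -60
S(A) = (A + A²)/(48 + A) (S(A) = (A + A²)/(A + 48) = (A + A²)/(48 + A))
√(N(41, P(1, 6)) + S(6)) = √(-60 + 6*(1 + 6)/(48 + 6)) = √(-60 + 6*7/54) = √(-60 + 6*(1/54)*7) = √(-60 + 7/9) = √(-533/9) = I*√533/3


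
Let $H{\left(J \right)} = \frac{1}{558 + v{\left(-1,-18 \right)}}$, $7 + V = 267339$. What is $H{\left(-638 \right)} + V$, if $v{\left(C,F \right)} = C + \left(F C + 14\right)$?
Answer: $\frac{157458549}{589} \approx 2.6733 \cdot 10^{5}$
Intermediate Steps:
$v{\left(C,F \right)} = 14 + C + C F$ ($v{\left(C,F \right)} = C + \left(C F + 14\right) = C + \left(14 + C F\right) = 14 + C + C F$)
$V = 267332$ ($V = -7 + 267339 = 267332$)
$H{\left(J \right)} = \frac{1}{589}$ ($H{\left(J \right)} = \frac{1}{558 - -31} = \frac{1}{558 + \left(14 - 1 + 18\right)} = \frac{1}{558 + 31} = \frac{1}{589}$)
$H{\left(-638 \right)} + V = \frac{1}{589} + 267332 = \frac{157458549}{589}$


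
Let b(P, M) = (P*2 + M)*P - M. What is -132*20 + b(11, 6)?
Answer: -2338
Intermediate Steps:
b(P, M) = -M + P*(M + 2*P) (b(P, M) = (2*P + M)*P - M = (M + 2*P)*P - M = P*(M + 2*P) - M = -M + P*(M + 2*P))
-132*20 + b(11, 6) = -132*20 + (-1*6 + 2*11² + 6*11) = -2640 + (-6 + 2*121 + 66) = -2640 + (-6 + 242 + 66) = -2640 + 302 = -2338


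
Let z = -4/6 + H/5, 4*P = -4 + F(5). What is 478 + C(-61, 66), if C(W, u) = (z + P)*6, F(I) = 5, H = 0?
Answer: 951/2 ≈ 475.50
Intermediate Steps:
P = ¼ (P = (-4 + 5)/4 = (¼)*1 = ¼ ≈ 0.25000)
z = -⅔ (z = -4/6 + 0/5 = -4*⅙ + 0*(⅕) = -⅔ + 0 = -⅔ ≈ -0.66667)
C(W, u) = -5/2 (C(W, u) = (-⅔ + ¼)*6 = -5/12*6 = -5/2)
478 + C(-61, 66) = 478 - 5/2 = 951/2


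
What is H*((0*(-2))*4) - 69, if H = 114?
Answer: -69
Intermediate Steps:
H*((0*(-2))*4) - 69 = 114*((0*(-2))*4) - 69 = 114*(0*4) - 69 = 114*0 - 69 = 0 - 69 = -69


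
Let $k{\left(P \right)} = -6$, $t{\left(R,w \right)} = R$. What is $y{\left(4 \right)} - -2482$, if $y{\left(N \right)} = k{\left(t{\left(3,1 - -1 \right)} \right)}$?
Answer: $2476$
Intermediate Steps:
$y{\left(N \right)} = -6$
$y{\left(4 \right)} - -2482 = -6 - -2482 = -6 + 2482 = 2476$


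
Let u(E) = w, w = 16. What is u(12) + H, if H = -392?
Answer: -376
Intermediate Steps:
u(E) = 16
u(12) + H = 16 - 392 = -376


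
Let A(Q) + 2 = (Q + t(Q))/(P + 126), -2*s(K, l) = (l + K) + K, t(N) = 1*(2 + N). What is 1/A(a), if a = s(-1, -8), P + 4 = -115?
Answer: -7/2 ≈ -3.5000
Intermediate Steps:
P = -119 (P = -4 - 115 = -119)
t(N) = 2 + N
s(K, l) = -K - l/2 (s(K, l) = -((l + K) + K)/2 = -((K + l) + K)/2 = -(l + 2*K)/2 = -K - l/2)
a = 5 (a = -1*(-1) - ½*(-8) = 1 + 4 = 5)
A(Q) = -12/7 + 2*Q/7 (A(Q) = -2 + (Q + (2 + Q))/(-119 + 126) = -2 + (2 + 2*Q)/7 = -2 + (2 + 2*Q)*(⅐) = -2 + (2/7 + 2*Q/7) = -12/7 + 2*Q/7)
1/A(a) = 1/(-12/7 + (2/7)*5) = 1/(-12/7 + 10/7) = 1/(-2/7) = -7/2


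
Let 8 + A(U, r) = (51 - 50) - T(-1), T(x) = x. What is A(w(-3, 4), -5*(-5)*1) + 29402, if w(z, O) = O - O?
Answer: 29396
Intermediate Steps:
w(z, O) = 0
A(U, r) = -6 (A(U, r) = -8 + ((51 - 50) - 1*(-1)) = -8 + (1 + 1) = -8 + 2 = -6)
A(w(-3, 4), -5*(-5)*1) + 29402 = -6 + 29402 = 29396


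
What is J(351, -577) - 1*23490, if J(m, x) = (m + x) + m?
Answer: -23365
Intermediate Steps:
J(m, x) = x + 2*m
J(351, -577) - 1*23490 = (-577 + 2*351) - 1*23490 = (-577 + 702) - 23490 = 125 - 23490 = -23365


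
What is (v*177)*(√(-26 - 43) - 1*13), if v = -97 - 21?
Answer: 271518 - 20886*I*√69 ≈ 2.7152e+5 - 1.7349e+5*I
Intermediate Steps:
v = -118
(v*177)*(√(-26 - 43) - 1*13) = (-118*177)*(√(-26 - 43) - 1*13) = -20886*(√(-69) - 13) = -20886*(I*√69 - 13) = -20886*(-13 + I*√69) = 271518 - 20886*I*√69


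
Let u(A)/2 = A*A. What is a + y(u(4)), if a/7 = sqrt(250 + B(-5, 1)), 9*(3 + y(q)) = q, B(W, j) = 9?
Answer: 5/9 + 7*sqrt(259) ≈ 113.21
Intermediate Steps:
u(A) = 2*A**2 (u(A) = 2*(A*A) = 2*A**2)
y(q) = -3 + q/9
a = 7*sqrt(259) (a = 7*sqrt(250 + 9) = 7*sqrt(259) ≈ 112.65)
a + y(u(4)) = 7*sqrt(259) + (-3 + (2*4**2)/9) = 7*sqrt(259) + (-3 + (2*16)/9) = 7*sqrt(259) + (-3 + (1/9)*32) = 7*sqrt(259) + (-3 + 32/9) = 7*sqrt(259) + 5/9 = 5/9 + 7*sqrt(259)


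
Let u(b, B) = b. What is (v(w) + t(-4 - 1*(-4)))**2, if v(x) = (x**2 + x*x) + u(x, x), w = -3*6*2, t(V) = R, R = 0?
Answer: 6533136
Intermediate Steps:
t(V) = 0
w = -36 (w = -18*2 = -36)
v(x) = x + 2*x**2 (v(x) = (x**2 + x*x) + x = (x**2 + x**2) + x = 2*x**2 + x = x + 2*x**2)
(v(w) + t(-4 - 1*(-4)))**2 = (-36*(1 + 2*(-36)) + 0)**2 = (-36*(1 - 72) + 0)**2 = (-36*(-71) + 0)**2 = (2556 + 0)**2 = 2556**2 = 6533136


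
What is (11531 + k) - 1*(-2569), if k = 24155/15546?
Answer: 219222755/15546 ≈ 14102.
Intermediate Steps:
k = 24155/15546 (k = 24155*(1/15546) = 24155/15546 ≈ 1.5538)
(11531 + k) - 1*(-2569) = (11531 + 24155/15546) - 1*(-2569) = 179285081/15546 + 2569 = 219222755/15546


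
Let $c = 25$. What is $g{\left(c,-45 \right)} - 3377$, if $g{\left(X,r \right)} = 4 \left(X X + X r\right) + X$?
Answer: $-5352$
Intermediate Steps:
$g{\left(X,r \right)} = X + 4 X^{2} + 4 X r$ ($g{\left(X,r \right)} = 4 \left(X^{2} + X r\right) + X = \left(4 X^{2} + 4 X r\right) + X = X + 4 X^{2} + 4 X r$)
$g{\left(c,-45 \right)} - 3377 = 25 \left(1 + 4 \cdot 25 + 4 \left(-45\right)\right) - 3377 = 25 \left(1 + 100 - 180\right) - 3377 = 25 \left(-79\right) - 3377 = -1975 - 3377 = -5352$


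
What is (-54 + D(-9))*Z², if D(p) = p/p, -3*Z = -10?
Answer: -5300/9 ≈ -588.89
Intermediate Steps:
Z = 10/3 (Z = -⅓*(-10) = 10/3 ≈ 3.3333)
D(p) = 1
(-54 + D(-9))*Z² = (-54 + 1)*(10/3)² = -53*100/9 = -5300/9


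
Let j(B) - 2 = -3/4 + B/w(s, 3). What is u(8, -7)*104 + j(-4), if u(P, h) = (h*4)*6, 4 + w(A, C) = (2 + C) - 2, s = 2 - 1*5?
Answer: -69867/4 ≈ -17467.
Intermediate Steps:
s = -3 (s = 2 - 5 = -3)
w(A, C) = -4 + C (w(A, C) = -4 + ((2 + C) - 2) = -4 + C)
u(P, h) = 24*h (u(P, h) = (4*h)*6 = 24*h)
j(B) = 5/4 - B (j(B) = 2 + (-3/4 + B/(-4 + 3)) = 2 + (-3*¼ + B/(-1)) = 2 + (-¾ + B*(-1)) = 2 + (-¾ - B) = 5/4 - B)
u(8, -7)*104 + j(-4) = (24*(-7))*104 + (5/4 - 1*(-4)) = -168*104 + (5/4 + 4) = -17472 + 21/4 = -69867/4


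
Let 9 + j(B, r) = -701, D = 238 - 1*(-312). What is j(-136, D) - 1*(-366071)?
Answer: 365361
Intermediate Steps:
D = 550 (D = 238 + 312 = 550)
j(B, r) = -710 (j(B, r) = -9 - 701 = -710)
j(-136, D) - 1*(-366071) = -710 - 1*(-366071) = -710 + 366071 = 365361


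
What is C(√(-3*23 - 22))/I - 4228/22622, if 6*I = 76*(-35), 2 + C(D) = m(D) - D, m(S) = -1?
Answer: -2709821/15043630 + 3*I*√91/1330 ≈ -0.18013 + 0.021517*I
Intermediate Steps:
C(D) = -3 - D (C(D) = -2 + (-1 - D) = -3 - D)
I = -1330/3 (I = (76*(-35))/6 = (⅙)*(-2660) = -1330/3 ≈ -443.33)
C(√(-3*23 - 22))/I - 4228/22622 = (-3 - √(-3*23 - 22))/(-1330/3) - 4228/22622 = (-3 - √(-69 - 22))*(-3/1330) - 4228*1/22622 = (-3 - √(-91))*(-3/1330) - 2114/11311 = (-3 - I*√91)*(-3/1330) - 2114/11311 = (9/1330 + 3*I*√91/1330) - 2114/11311 = -2709821/15043630 + 3*I*√91/1330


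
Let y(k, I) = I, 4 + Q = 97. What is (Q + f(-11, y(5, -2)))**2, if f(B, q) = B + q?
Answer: 6400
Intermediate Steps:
Q = 93 (Q = -4 + 97 = 93)
(Q + f(-11, y(5, -2)))**2 = (93 + (-11 - 2))**2 = (93 - 13)**2 = 80**2 = 6400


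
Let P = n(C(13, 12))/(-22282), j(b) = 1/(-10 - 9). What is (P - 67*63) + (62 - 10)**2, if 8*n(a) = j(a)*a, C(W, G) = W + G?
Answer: -5137872663/3386864 ≈ -1517.0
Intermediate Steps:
j(b) = -1/19 (j(b) = 1/(-19) = -1/19)
C(W, G) = G + W
n(a) = -a/152 (n(a) = (-a/19)/8 = -a/152)
P = 25/3386864 (P = -(12 + 13)/152/(-22282) = -1/152*25*(-1/22282) = -25/152*(-1/22282) = 25/3386864 ≈ 7.3815e-6)
(P - 67*63) + (62 - 10)**2 = (25/3386864 - 67*63) + (62 - 10)**2 = (25/3386864 - 4221) + 52**2 = -14295952919/3386864 + 2704 = -5137872663/3386864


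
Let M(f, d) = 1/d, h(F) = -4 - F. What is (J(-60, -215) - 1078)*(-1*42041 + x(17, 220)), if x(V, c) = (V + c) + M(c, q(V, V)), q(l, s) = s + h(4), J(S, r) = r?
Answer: 162157285/3 ≈ 5.4052e+7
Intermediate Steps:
q(l, s) = -8 + s (q(l, s) = s + (-4 - 1*4) = s + (-4 - 4) = s - 8 = -8 + s)
x(V, c) = V + c + 1/(-8 + V) (x(V, c) = (V + c) + 1/(-8 + V) = V + c + 1/(-8 + V))
(J(-60, -215) - 1078)*(-1*42041 + x(17, 220)) = (-215 - 1078)*(-1*42041 + (1 + (-8 + 17)*(17 + 220))/(-8 + 17)) = -1293*(-42041 + (1 + 9*237)/9) = -1293*(-42041 + (1 + 2133)/9) = -1293*(-42041 + (⅑)*2134) = -1293*(-42041 + 2134/9) = -1293*(-376235/9) = 162157285/3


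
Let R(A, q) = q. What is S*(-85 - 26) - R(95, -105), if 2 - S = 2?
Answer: 105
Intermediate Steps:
S = 0 (S = 2 - 1*2 = 2 - 2 = 0)
S*(-85 - 26) - R(95, -105) = 0*(-85 - 26) - 1*(-105) = 0*(-111) + 105 = 0 + 105 = 105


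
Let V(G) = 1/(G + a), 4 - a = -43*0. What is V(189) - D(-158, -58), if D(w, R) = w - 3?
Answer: 31074/193 ≈ 161.01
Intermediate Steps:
a = 4 (a = 4 - (-43)*0 = 4 - 1*0 = 4 + 0 = 4)
D(w, R) = -3 + w
V(G) = 1/(4 + G) (V(G) = 1/(G + 4) = 1/(4 + G))
V(189) - D(-158, -58) = 1/(4 + 189) - (-3 - 158) = 1/193 - 1*(-161) = 1/193 + 161 = 31074/193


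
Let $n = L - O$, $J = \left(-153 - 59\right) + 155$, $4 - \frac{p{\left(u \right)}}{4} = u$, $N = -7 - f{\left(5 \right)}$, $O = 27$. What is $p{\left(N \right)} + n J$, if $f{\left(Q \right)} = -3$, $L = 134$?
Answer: $-6067$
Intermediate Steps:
$N = -4$ ($N = -7 - -3 = -7 + 3 = -4$)
$p{\left(u \right)} = 16 - 4 u$
$J = -57$ ($J = -212 + 155 = -57$)
$n = 107$ ($n = 134 - 27 = 107$)
$p{\left(N \right)} + n J = \left(16 - -16\right) + 107 \left(-57\right) = \left(16 + 16\right) - 6099 = 32 - 6099 = -6067$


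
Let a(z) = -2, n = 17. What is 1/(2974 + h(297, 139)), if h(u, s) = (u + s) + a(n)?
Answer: 1/3408 ≈ 0.00029343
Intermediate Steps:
h(u, s) = -2 + s + u (h(u, s) = (u + s) - 2 = (s + u) - 2 = -2 + s + u)
1/(2974 + h(297, 139)) = 1/(2974 + (-2 + 139 + 297)) = 1/(2974 + 434) = 1/3408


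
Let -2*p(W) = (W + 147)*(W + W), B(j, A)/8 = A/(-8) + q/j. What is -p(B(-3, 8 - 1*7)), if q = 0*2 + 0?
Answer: -146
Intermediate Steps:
q = 0 (q = 0 + 0 = 0)
B(j, A) = -A (B(j, A) = 8*(A/(-8) + 0/j) = 8*(A*(-1/8) + 0) = 8*(-A/8 + 0) = 8*(-A/8) = -A)
p(W) = -W*(147 + W) (p(W) = -(W + 147)*(W + W)/2 = -(147 + W)*2*W/2 = -W*(147 + W))
-p(B(-3, 8 - 1*7)) = -(-1)*(-(8 - 1*7))*(147 - (8 - 1*7)) = -(-1)*(-(8 - 7))*(147 - (8 - 7)) = -(-1)*(-1*1)*(147 - 1*1) = -(-1)*(-1)*(147 - 1) = -(-1)*(-1)*146 = -1*146 = -146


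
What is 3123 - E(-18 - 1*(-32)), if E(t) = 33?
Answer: 3090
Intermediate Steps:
3123 - E(-18 - 1*(-32)) = 3123 - 1*33 = 3123 - 33 = 3090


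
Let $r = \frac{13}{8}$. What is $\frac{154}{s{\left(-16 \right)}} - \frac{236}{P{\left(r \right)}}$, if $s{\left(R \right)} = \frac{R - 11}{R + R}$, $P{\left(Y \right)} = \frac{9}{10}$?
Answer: $- \frac{2152}{27} \approx -79.704$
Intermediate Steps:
$r = \frac{13}{8}$ ($r = 13 \cdot \frac{1}{8} = \frac{13}{8} \approx 1.625$)
$P{\left(Y \right)} = \frac{9}{10}$ ($P{\left(Y \right)} = 9 \cdot \frac{1}{10} = \frac{9}{10}$)
$s{\left(R \right)} = \frac{-11 + R}{2 R}$
$\frac{154}{s{\left(-16 \right)}} - \frac{236}{P{\left(r \right)}} = \frac{154}{\frac{1}{2} \frac{1}{-16} \left(-11 - 16\right)} - \frac{236}{\frac{9}{10}} = \frac{154}{\frac{1}{2} \left(- \frac{1}{16}\right) \left(-27\right)} - \frac{2360}{9} = \frac{154}{\frac{27}{32}} - \frac{2360}{9} = 154 \cdot \frac{32}{27} - \frac{2360}{9} = \frac{4928}{27} - \frac{2360}{9} = - \frac{2152}{27}$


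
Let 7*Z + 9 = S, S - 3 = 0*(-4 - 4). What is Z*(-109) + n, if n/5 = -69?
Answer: -1761/7 ≈ -251.57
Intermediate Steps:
n = -345 (n = 5*(-69) = -345)
S = 3 (S = 3 + 0*(-4 - 4) = 3 + 0*(-8) = 3 + 0 = 3)
Z = -6/7 (Z = -9/7 + (1/7)*3 = -9/7 + 3/7 = -6/7 ≈ -0.85714)
Z*(-109) + n = -6/7*(-109) - 345 = 654/7 - 345 = -1761/7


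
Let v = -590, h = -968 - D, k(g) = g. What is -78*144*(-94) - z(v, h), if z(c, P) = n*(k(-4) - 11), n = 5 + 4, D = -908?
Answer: 1055943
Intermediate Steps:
h = -60 (h = -968 - 1*(-908) = -968 + 908 = -60)
n = 9
z(c, P) = -135 (z(c, P) = 9*(-4 - 11) = 9*(-15) = -135)
-78*144*(-94) - z(v, h) = -78*144*(-94) - 1*(-135) = -11232*(-94) + 135 = 1055808 + 135 = 1055943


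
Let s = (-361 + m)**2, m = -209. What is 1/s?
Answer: 1/324900 ≈ 3.0779e-6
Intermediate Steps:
s = 324900 (s = (-361 - 209)**2 = (-570)**2 = 324900)
1/s = 1/324900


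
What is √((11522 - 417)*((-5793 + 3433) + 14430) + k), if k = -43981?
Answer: √133993369 ≈ 11576.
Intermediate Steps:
√((11522 - 417)*((-5793 + 3433) + 14430) + k) = √((11522 - 417)*((-5793 + 3433) + 14430) - 43981) = √(11105*(-2360 + 14430) - 43981) = √(11105*12070 - 43981) = √(134037350 - 43981) = √133993369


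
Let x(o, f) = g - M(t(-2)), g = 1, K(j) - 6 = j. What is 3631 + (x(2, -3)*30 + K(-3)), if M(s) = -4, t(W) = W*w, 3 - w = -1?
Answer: 3784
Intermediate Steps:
w = 4 (w = 3 - 1*(-1) = 3 + 1 = 4)
K(j) = 6 + j
t(W) = 4*W (t(W) = W*4 = 4*W)
x(o, f) = 5 (x(o, f) = 1 - 1*(-4) = 1 + 4 = 5)
3631 + (x(2, -3)*30 + K(-3)) = 3631 + (5*30 + (6 - 3)) = 3631 + (150 + 3) = 3631 + 153 = 3784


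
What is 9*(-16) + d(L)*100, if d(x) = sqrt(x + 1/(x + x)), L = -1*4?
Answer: -144 + 25*I*sqrt(66) ≈ -144.0 + 203.1*I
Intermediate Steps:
L = -4
d(x) = sqrt(x + 1/(2*x))
9*(-16) + d(L)*100 = 9*(-16) + (sqrt(2/(-4) + 4*(-4))/2)*100 = -144 + (sqrt(2*(-1/4) - 16)/2)*100 = -144 + (sqrt(-1/2 - 16)/2)*100 = -144 + (sqrt(-33/2)/2)*100 = -144 + ((I*sqrt(66)/2)/2)*100 = -144 + (I*sqrt(66)/4)*100 = -144 + 25*I*sqrt(66)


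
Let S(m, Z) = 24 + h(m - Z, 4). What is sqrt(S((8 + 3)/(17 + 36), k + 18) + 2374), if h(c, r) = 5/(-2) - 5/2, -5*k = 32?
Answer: sqrt(2393) ≈ 48.918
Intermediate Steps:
k = -32/5 (k = -1/5*32 = -32/5 ≈ -6.4000)
h(c, r) = -5 (h(c, r) = 5*(-1/2) - 5*1/2 = -5/2 - 5/2 = -5)
S(m, Z) = 19 (S(m, Z) = 24 - 5 = 19)
sqrt(S((8 + 3)/(17 + 36), k + 18) + 2374) = sqrt(19 + 2374) = sqrt(2393)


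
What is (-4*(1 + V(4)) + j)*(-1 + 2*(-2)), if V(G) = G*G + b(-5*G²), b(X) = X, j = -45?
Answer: -1035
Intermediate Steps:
V(G) = -4*G² (V(G) = G*G - 5*G² = G² - 5*G² = -4*G²)
(-4*(1 + V(4)) + j)*(-1 + 2*(-2)) = (-4*(1 - 4*4²) - 45)*(-1 + 2*(-2)) = (-4*(1 - 4*16) - 45)*(-1 - 4) = (-4*(1 - 64) - 45)*(-5) = (-4*(-63) - 45)*(-5) = (252 - 45)*(-5) = 207*(-5) = -1035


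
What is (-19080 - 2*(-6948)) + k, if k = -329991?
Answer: -335175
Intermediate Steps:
(-19080 - 2*(-6948)) + k = (-19080 - 2*(-6948)) - 329991 = (-19080 + 13896) - 329991 = -5184 - 329991 = -335175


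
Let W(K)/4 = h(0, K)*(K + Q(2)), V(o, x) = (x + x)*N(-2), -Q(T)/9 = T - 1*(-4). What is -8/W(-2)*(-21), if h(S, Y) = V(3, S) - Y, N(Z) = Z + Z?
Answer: -3/8 ≈ -0.37500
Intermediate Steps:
N(Z) = 2*Z
Q(T) = -36 - 9*T (Q(T) = -9*(T - 1*(-4)) = -9*(T + 4) = -9*(4 + T) = -36 - 9*T)
V(o, x) = -8*x (V(o, x) = (x + x)*(2*(-2)) = (2*x)*(-4) = -8*x)
h(S, Y) = -Y - 8*S (h(S, Y) = -8*S - Y = -Y - 8*S)
W(K) = -4*K*(-54 + K) (W(K) = 4*((-K - 8*0)*(K + (-36 - 9*2))) = 4*((-K + 0)*(K + (-36 - 18))) = 4*((-K)*(K - 54)) = 4*((-K)*(-54 + K)) = 4*(-K*(-54 + K)) = -4*K*(-54 + K))
-8/W(-2)*(-21) = -8*(-1/(8*(54 - 1*(-2))))*(-21) = -8*(-1/(8*(54 + 2)))*(-21) = -8/(4*(-2)*56)*(-21) = -8/(-448)*(-21) = -8*(-1/448)*(-21) = (1/56)*(-21) = -3/8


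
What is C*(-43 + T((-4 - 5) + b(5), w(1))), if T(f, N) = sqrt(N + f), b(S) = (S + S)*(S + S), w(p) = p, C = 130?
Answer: -5590 + 260*sqrt(23) ≈ -4343.1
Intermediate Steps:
b(S) = 4*S**2 (b(S) = (2*S)*(2*S) = 4*S**2)
C*(-43 + T((-4 - 5) + b(5), w(1))) = 130*(-43 + sqrt(1 + ((-4 - 5) + 4*5**2))) = 130*(-43 + sqrt(1 + (-9 + 4*25))) = 130*(-43 + sqrt(1 + (-9 + 100))) = 130*(-43 + sqrt(1 + 91)) = 130*(-43 + sqrt(92)) = 130*(-43 + 2*sqrt(23)) = -5590 + 260*sqrt(23)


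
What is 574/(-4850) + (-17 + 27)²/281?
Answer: 161853/681425 ≈ 0.23752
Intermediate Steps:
574/(-4850) + (-17 + 27)²/281 = 574*(-1/4850) + 10²*(1/281) = -287/2425 + 100*(1/281) = -287/2425 + 100/281 = 161853/681425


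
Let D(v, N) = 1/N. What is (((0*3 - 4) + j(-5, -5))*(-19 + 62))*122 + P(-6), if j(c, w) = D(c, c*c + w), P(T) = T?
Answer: -207277/10 ≈ -20728.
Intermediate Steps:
j(c, w) = 1/(w + c²) (j(c, w) = 1/(c*c + w) = 1/(c² + w) = 1/(w + c²))
(((0*3 - 4) + j(-5, -5))*(-19 + 62))*122 + P(-6) = (((0*3 - 4) + 1/(-5 + (-5)²))*(-19 + 62))*122 - 6 = (((0 - 4) + 1/(-5 + 25))*43)*122 - 6 = ((-4 + 1/20)*43)*122 - 6 = -79/20*43*122 - 6 = -3397/20*122 - 6 = -207217/10 - 6 = -207277/10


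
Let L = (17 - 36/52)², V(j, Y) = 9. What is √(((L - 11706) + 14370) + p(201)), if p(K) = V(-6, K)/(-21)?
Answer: √24259291/91 ≈ 54.125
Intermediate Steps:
L = 44944/169 (L = (17 - 36*1/52)² = (17 - 9/13)² = (212/13)² = 44944/169 ≈ 265.94)
p(K) = -3/7 (p(K) = 9/(-21) = 9*(-1/21) = -3/7)
√(((L - 11706) + 14370) + p(201)) = √(((44944/169 - 11706) + 14370) - 3/7) = √((-1933370/169 + 14370) - 3/7) = √(495160/169 - 3/7) = √(3465613/1183) = √24259291/91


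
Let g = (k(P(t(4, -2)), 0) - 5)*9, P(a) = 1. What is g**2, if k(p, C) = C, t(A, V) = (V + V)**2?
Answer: 2025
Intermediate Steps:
t(A, V) = 4*V**2 (t(A, V) = (2*V)**2 = 4*V**2)
g = -45 (g = (0 - 5)*9 = -5*9 = -45)
g**2 = (-45)**2 = 2025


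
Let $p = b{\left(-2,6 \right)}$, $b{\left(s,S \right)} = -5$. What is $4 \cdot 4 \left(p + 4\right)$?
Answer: $-16$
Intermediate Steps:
$p = -5$
$4 \cdot 4 \left(p + 4\right) = 4 \cdot 4 \left(-5 + 4\right) = 16 \left(-1\right) = -16$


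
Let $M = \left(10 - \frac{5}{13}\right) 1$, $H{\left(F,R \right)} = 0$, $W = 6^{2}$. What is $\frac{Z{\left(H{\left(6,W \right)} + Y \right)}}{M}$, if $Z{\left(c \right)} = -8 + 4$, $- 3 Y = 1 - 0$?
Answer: $- \frac{52}{125} \approx -0.416$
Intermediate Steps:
$W = 36$
$Y = - \frac{1}{3}$ ($Y = - \frac{1 - 0}{3} = - \frac{1 + 0}{3} = \left(- \frac{1}{3}\right) 1 = - \frac{1}{3} \approx -0.33333$)
$Z{\left(c \right)} = -4$
$M = \frac{125}{13}$ ($M = \left(10 - \frac{5}{13}\right) 1 = \frac{125}{13} \cdot 1 = \frac{125}{13} \approx 9.6154$)
$\frac{Z{\left(H{\left(6,W \right)} + Y \right)}}{M} = - \frac{4}{\frac{125}{13}} = \left(-4\right) \frac{13}{125} = - \frac{52}{125}$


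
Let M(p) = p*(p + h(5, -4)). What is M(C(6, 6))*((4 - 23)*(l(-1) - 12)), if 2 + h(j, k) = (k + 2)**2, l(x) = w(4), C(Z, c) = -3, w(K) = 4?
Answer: 456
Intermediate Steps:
l(x) = 4
h(j, k) = -2 + (2 + k)**2 (h(j, k) = -2 + (k + 2)**2 = -2 + (2 + k)**2)
M(p) = p*(2 + p) (M(p) = p*(p + (-2 + (2 - 4)**2)) = p*(p + (-2 + (-2)**2)) = p*(p + (-2 + 4)) = p*(p + 2) = p*(2 + p))
M(C(6, 6))*((4 - 23)*(l(-1) - 12)) = (-3*(2 - 3))*((4 - 23)*(4 - 12)) = (-3*(-1))*(-19*(-8)) = 3*152 = 456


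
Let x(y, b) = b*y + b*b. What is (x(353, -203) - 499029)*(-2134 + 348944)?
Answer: -183628611990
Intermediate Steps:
x(y, b) = b² + b*y (x(y, b) = b*y + b² = b² + b*y)
(x(353, -203) - 499029)*(-2134 + 348944) = (-203*(-203 + 353) - 499029)*(-2134 + 348944) = (-203*150 - 499029)*346810 = (-30450 - 499029)*346810 = -529479*346810 = -183628611990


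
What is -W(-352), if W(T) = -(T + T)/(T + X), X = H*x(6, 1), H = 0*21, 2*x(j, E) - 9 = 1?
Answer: 2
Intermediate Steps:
x(j, E) = 5 (x(j, E) = 9/2 + (½)*1 = 9/2 + ½ = 5)
H = 0
X = 0 (X = 0*5 = 0)
W(T) = -2 (W(T) = -(T + T)/(T + 0) = -2*T/T = -1*2 = -2)
-W(-352) = -1*(-2) = 2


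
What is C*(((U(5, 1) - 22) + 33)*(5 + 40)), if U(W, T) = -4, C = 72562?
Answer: 22857030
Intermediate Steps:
C*(((U(5, 1) - 22) + 33)*(5 + 40)) = 72562*(((-4 - 22) + 33)*(5 + 40)) = 72562*((-26 + 33)*45) = 72562*(7*45) = 72562*315 = 22857030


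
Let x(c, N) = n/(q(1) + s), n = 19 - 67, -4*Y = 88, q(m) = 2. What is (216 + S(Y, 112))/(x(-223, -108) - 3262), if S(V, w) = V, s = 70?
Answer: -291/4894 ≈ -0.059461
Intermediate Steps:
Y = -22 (Y = -¼*88 = -22)
n = -48
x(c, N) = -⅔ (x(c, N) = -48/(2 + 70) = -48/72 = -48*1/72 = -⅔)
(216 + S(Y, 112))/(x(-223, -108) - 3262) = (216 - 22)/(-⅔ - 3262) = 194/(-9788/3) = 194*(-3/9788) = -291/4894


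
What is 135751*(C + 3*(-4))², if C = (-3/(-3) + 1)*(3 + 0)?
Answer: 4887036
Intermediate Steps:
C = 6 (C = (-3*(-⅓) + 1)*3 = (1 + 1)*3 = 2*3 = 6)
135751*(C + 3*(-4))² = 135751*(6 + 3*(-4))² = 135751*(6 - 12)² = 135751*(-6)² = 135751*36 = 4887036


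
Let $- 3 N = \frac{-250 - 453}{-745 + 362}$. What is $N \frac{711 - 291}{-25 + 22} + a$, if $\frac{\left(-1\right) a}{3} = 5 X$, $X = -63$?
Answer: $\frac{1184225}{1149} \approx 1030.7$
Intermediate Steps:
$a = 945$ ($a = - 3 \cdot 5 \left(-63\right) = \left(-3\right) \left(-315\right) = 945$)
$N = - \frac{703}{1149}$ ($N = - \frac{\left(-250 - 453\right) \frac{1}{-745 + 362}}{3} = - \frac{\left(-703\right) \frac{1}{-383}}{3} = - \frac{\left(-703\right) \left(- \frac{1}{383}\right)}{3} = \left(- \frac{1}{3}\right) \frac{703}{383} = - \frac{703}{1149} \approx -0.61184$)
$N \frac{711 - 291}{-25 + 22} + a = - \frac{703 \frac{711 - 291}{-25 + 22}}{1149} + 945 = - \frac{703 \frac{420}{-3}}{1149} + 945 = - \frac{703 \cdot 420 \left(- \frac{1}{3}\right)}{1149} + 945 = \left(- \frac{703}{1149}\right) \left(-140\right) + 945 = \frac{98420}{1149} + 945 = \frac{1184225}{1149}$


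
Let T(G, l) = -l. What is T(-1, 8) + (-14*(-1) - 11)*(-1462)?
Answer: -4394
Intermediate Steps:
T(-1, 8) + (-14*(-1) - 11)*(-1462) = -1*8 + (-14*(-1) - 11)*(-1462) = -8 + (14 - 11)*(-1462) = -8 + 3*(-1462) = -8 - 4386 = -4394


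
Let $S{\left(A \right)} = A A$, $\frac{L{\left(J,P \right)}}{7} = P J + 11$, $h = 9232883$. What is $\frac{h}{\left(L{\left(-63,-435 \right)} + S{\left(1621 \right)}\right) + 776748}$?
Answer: $\frac{9232883}{3596301} \approx 2.5673$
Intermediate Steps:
$L{\left(J,P \right)} = 77 + 7 J P$ ($L{\left(J,P \right)} = 7 \left(P J + 11\right) = 7 \left(J P + 11\right) = 7 \left(11 + J P\right) = 77 + 7 J P$)
$S{\left(A \right)} = A^{2}$
$\frac{h}{\left(L{\left(-63,-435 \right)} + S{\left(1621 \right)}\right) + 776748} = \frac{9232883}{\left(\left(77 + 7 \left(-63\right) \left(-435\right)\right) + 1621^{2}\right) + 776748} = \frac{9232883}{\left(\left(77 + 191835\right) + 2627641\right) + 776748} = \frac{9232883}{\left(191912 + 2627641\right) + 776748} = \frac{9232883}{2819553 + 776748} = \frac{9232883}{3596301}$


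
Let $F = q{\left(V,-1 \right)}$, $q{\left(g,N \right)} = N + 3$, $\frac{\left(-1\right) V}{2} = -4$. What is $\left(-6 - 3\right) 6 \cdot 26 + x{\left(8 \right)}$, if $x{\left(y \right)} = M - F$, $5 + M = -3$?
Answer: $-1414$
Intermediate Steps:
$V = 8$ ($V = \left(-2\right) \left(-4\right) = 8$)
$q{\left(g,N \right)} = 3 + N$
$M = -8$ ($M = -5 - 3 = -8$)
$F = 2$ ($F = 3 - 1 = 2$)
$x{\left(y \right)} = -10$ ($x{\left(y \right)} = -8 - 2 = -10$)
$\left(-6 - 3\right) 6 \cdot 26 + x{\left(8 \right)} = \left(-6 - 3\right) 6 \cdot 26 - 10 = \left(-9\right) 6 \cdot 26 - 10 = \left(-54\right) 26 - 10 = -1404 - 10 = -1414$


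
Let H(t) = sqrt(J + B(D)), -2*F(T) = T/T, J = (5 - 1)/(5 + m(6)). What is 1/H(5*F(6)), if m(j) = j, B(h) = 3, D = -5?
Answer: sqrt(407)/37 ≈ 0.54525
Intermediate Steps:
J = 4/11 (J = (5 - 1)/(5 + 6) = 4/11 ≈ 0.36364)
F(T) = -1/2 (F(T) = -T/(2*T) = -1/2*1 = -1/2)
H(t) = sqrt(407)/11 (H(t) = sqrt(4/11 + 3) = sqrt(37/11) = sqrt(407)/11)
1/H(5*F(6)) = 1/(sqrt(407)/11) = sqrt(407)/37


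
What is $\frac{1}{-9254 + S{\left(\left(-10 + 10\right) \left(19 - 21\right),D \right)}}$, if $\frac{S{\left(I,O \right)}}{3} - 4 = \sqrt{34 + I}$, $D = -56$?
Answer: $- \frac{4621}{42707129} - \frac{3 \sqrt{34}}{85414258} \approx -0.00010841$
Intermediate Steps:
$S{\left(I,O \right)} = 12 + 3 \sqrt{34 + I}$
$\frac{1}{-9254 + S{\left(\left(-10 + 10\right) \left(19 - 21\right),D \right)}} = \frac{1}{-9254 + \left(12 + 3 \sqrt{34 + \left(-10 + 10\right) \left(19 - 21\right)}\right)} = \frac{1}{-9254 + \left(12 + 3 \sqrt{34 + 0 \left(-2\right)}\right)} = \frac{1}{-9254 + \left(12 + 3 \sqrt{34 + 0}\right)} = \frac{1}{-9254 + \left(12 + 3 \sqrt{34}\right)} = \frac{1}{-9242 + 3 \sqrt{34}}$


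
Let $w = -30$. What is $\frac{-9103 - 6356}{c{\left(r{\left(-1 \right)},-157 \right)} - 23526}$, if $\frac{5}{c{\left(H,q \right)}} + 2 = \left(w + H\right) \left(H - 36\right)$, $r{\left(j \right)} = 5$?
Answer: $\frac{11949807}{18185593} \approx 0.6571$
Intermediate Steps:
$c{\left(H,q \right)} = \frac{5}{-2 + \left(-36 + H\right) \left(-30 + H\right)}$ ($c{\left(H,q \right)} = \frac{5}{-2 + \left(-30 + H\right) \left(H - 36\right)} = \frac{5}{-2 + \left(-30 + H\right) \left(-36 + H\right)} = \frac{5}{-2 + \left(-36 + H\right) \left(-30 + H\right)}$)
$\frac{-9103 - 6356}{c{\left(r{\left(-1 \right)},-157 \right)} - 23526} = \frac{-9103 - 6356}{\frac{5}{1078 + 5^{2} - 330} - 23526} = - \frac{15459}{\frac{5}{1078 + 25 - 330} - 23526} = - \frac{15459}{\frac{5}{773} - 23526} = - \frac{15459}{- \frac{18185593}{773}} = \left(-15459\right) \left(- \frac{773}{18185593}\right) = \frac{11949807}{18185593}$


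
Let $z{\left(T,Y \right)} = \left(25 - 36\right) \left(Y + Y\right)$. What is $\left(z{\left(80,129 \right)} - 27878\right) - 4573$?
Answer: $-35289$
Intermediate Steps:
$z{\left(T,Y \right)} = - 22 Y$ ($z{\left(T,Y \right)} = - 11 \cdot 2 Y = - 22 Y$)
$\left(z{\left(80,129 \right)} - 27878\right) - 4573 = \left(\left(-22\right) 129 - 27878\right) - 4573 = \left(-2838 - 27878\right) - 4573 = -30716 - 4573 = -35289$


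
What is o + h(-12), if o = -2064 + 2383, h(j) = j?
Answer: 307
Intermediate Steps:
o = 319
o + h(-12) = 319 - 12 = 307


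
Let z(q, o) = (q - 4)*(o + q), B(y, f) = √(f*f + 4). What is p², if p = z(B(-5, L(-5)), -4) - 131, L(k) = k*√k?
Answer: 47952 + 41536*I ≈ 47952.0 + 41536.0*I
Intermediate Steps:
L(k) = k^(3/2)
B(y, f) = √(4 + f²) (B(y, f) = √(f² + 4) = √(4 + f²))
z(q, o) = (-4 + q)*(o + q)
p = -236 - 88*I (p = ((√(4 + ((-5)^(3/2))²))² - 4*(-4) - 4*√(4 + ((-5)^(3/2))²) - 4*√(4 + ((-5)^(3/2))²)) - 131 = ((√(4 + (-5*I*√5)²))² + 16 - 4*√(4 + (-5*I*√5)²) - 4*√(4 + (-5*I*√5)²)) - 131 = ((√(4 - 125))² + 16 - 4*√(4 - 125) - 4*√(4 - 125)) - 131 = ((√(-121))² + 16 - 44*I - 44*I) - 131 = ((11*I)² + 16 - 44*I - 44*I) - 131 = (-121 + 16 - 44*I - 44*I) - 131 = (-105 - 88*I) - 131 = -236 - 88*I ≈ -236.0 - 88.0*I)
p² = (-236 - 88*I)²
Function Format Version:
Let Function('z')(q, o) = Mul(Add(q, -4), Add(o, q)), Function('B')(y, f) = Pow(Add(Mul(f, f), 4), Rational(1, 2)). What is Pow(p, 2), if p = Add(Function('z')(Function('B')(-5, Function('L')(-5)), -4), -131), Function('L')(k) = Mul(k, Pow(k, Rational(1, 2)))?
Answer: Add(47952, Mul(41536, I)) ≈ Add(47952., Mul(41536., I))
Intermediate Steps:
Function('L')(k) = Pow(k, Rational(3, 2))
Function('B')(y, f) = Pow(Add(4, Pow(f, 2)), Rational(1, 2)) (Function('B')(y, f) = Pow(Add(Pow(f, 2), 4), Rational(1, 2)) = Pow(Add(4, Pow(f, 2)), Rational(1, 2)))
Function('z')(q, o) = Mul(Add(-4, q), Add(o, q))
p = Add(-236, Mul(-88, I)) (p = Add(Add(Pow(Pow(Add(4, Pow(Pow(-5, Rational(3, 2)), 2)), Rational(1, 2)), 2), Mul(-4, -4), Mul(-4, Pow(Add(4, Pow(Pow(-5, Rational(3, 2)), 2)), Rational(1, 2))), Mul(-4, Pow(Add(4, Pow(Pow(-5, Rational(3, 2)), 2)), Rational(1, 2)))), -131) = Add(Add(Pow(Pow(Add(4, Pow(Mul(-5, I, Pow(5, Rational(1, 2))), 2)), Rational(1, 2)), 2), 16, Mul(-4, Pow(Add(4, Pow(Mul(-5, I, Pow(5, Rational(1, 2))), 2)), Rational(1, 2))), Mul(-4, Pow(Add(4, Pow(Mul(-5, I, Pow(5, Rational(1, 2))), 2)), Rational(1, 2)))), -131) = Add(Add(Pow(Pow(Add(4, -125), Rational(1, 2)), 2), 16, Mul(-4, Pow(Add(4, -125), Rational(1, 2))), Mul(-4, Pow(Add(4, -125), Rational(1, 2)))), -131) = Add(Add(Pow(Pow(-121, Rational(1, 2)), 2), 16, Mul(-4, Pow(-121, Rational(1, 2))), Mul(-4, Pow(-121, Rational(1, 2)))), -131) = Add(Add(Pow(Mul(11, I), 2), 16, Mul(-4, Mul(11, I)), Mul(-4, Mul(11, I))), -131) = Add(Add(-121, 16, Mul(-44, I), Mul(-44, I)), -131) = Add(Add(-105, Mul(-88, I)), -131) = Add(-236, Mul(-88, I)) ≈ Add(-236.00, Mul(-88.000, I)))
Pow(p, 2) = Pow(Add(-236, Mul(-88, I)), 2)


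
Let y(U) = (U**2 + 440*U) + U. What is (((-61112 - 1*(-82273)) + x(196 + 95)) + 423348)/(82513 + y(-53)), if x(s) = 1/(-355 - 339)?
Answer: 308489245/42992606 ≈ 7.1754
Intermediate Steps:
y(U) = U**2 + 441*U
x(s) = -1/694 (x(s) = 1/(-694) = -1/694)
(((-61112 - 1*(-82273)) + x(196 + 95)) + 423348)/(82513 + y(-53)) = (((-61112 - 1*(-82273)) - 1/694) + 423348)/(82513 - 53*(441 - 53)) = (((-61112 + 82273) - 1/694) + 423348)/(82513 - 53*388) = ((21161 - 1/694) + 423348)/(82513 - 20564) = (14685733/694 + 423348)/61949 = (308489245/694)*(1/61949) = 308489245/42992606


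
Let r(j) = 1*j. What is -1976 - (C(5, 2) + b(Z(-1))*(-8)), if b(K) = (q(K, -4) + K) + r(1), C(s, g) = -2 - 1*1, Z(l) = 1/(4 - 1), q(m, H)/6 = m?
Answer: -5839/3 ≈ -1946.3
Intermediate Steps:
q(m, H) = 6*m
r(j) = j
Z(l) = 1/3
C(s, g) = -3 (C(s, g) = -2 - 1 = -3)
b(K) = 1 + 7*K (b(K) = (6*K + K) + 1 = 7*K + 1 = 1 + 7*K)
-1976 - (C(5, 2) + b(Z(-1))*(-8)) = -1976 - (-3 + (1 + 7*(1/3))*(-8)) = -1976 - (-3 + (1 + 7/3)*(-8)) = -1976 - (-3 + (10/3)*(-8)) = -1976 - (-3 - 80/3) = -1976 - 1*(-89/3) = -1976 + 89/3 = -5839/3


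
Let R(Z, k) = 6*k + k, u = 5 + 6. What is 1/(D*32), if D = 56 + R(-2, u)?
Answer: 1/4256 ≈ 0.00023496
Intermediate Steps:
u = 11
R(Z, k) = 7*k
D = 133 (D = 56 + 7*11 = 56 + 77 = 133)
1/(D*32) = 1/(133*32) = 1/4256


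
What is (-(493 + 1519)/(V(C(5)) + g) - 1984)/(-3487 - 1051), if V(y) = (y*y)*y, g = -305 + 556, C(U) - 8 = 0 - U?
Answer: 138391/315391 ≈ 0.43879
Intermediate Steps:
C(U) = 8 - U (C(U) = 8 + (0 - U) = 8 - U)
g = 251
V(y) = y³ (V(y) = y²*y = y³)
(-(493 + 1519)/(V(C(5)) + g) - 1984)/(-3487 - 1051) = (-(493 + 1519)/((8 - 1*5)³ + 251) - 1984)/(-3487 - 1051) = (-2012/((8 - 5)³ + 251) - 1984)/(-4538) = (-2012/(3³ + 251) - 1984)*(-1/4538) = (-2012/(27 + 251) - 1984)*(-1/4538) = (-2012/278 - 1984)*(-1/4538) = (-1*1006/139 - 1984)*(-1/4538) = (-1006/139 - 1984)*(-1/4538) = -276782/139*(-1/4538) = 138391/315391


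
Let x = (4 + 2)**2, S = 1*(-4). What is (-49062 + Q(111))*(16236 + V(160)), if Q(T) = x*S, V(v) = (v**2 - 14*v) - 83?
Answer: -1944276678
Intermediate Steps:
V(v) = -83 + v**2 - 14*v
S = -4
x = 36 (x = 6**2 = 36)
Q(T) = -144 (Q(T) = 36*(-4) = -144)
(-49062 + Q(111))*(16236 + V(160)) = (-49062 - 144)*(16236 + (-83 + 160**2 - 14*160)) = -49206*(16236 + (-83 + 25600 - 2240)) = -49206*(16236 + 23277) = -49206*39513 = -1944276678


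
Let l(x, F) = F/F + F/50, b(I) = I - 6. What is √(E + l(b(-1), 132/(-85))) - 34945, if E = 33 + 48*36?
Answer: -34945 + 2*√79563910/425 ≈ -34903.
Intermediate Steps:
b(I) = -6 + I
E = 1761 (E = 33 + 1728 = 1761)
l(x, F) = 1 + F/50 (l(x, F) = 1 + F*(1/50) = 1 + F/50)
√(E + l(b(-1), 132/(-85))) - 34945 = √(1761 + (1 + (132/(-85))/50)) - 34945 = √(1761 + (1 + (132*(-1/85))/50)) - 34945 = √(1761 + (1 + (1/50)*(-132/85))) - 34945 = √(1761 + (1 - 66/2125)) - 34945 = √(1761 + 2059/2125) - 34945 = √(3744184/2125) - 34945 = 2*√79563910/425 - 34945 = -34945 + 2*√79563910/425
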